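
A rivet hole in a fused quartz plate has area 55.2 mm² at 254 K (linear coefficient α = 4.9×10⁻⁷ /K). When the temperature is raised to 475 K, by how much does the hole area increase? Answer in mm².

Area coefficient ≈ 2α; |ΔT| = 221 K
ΔA = 2αA₀ΔT = 2(4.9×10⁻⁷)(55.2)(221) = 0.0120 mm²

ΔA = 0.0120 mm²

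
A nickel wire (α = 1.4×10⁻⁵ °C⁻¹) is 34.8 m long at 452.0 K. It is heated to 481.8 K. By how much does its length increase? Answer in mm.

ΔL = 14.5 mm

|ΔT| = |481.8 − 452.0| = 29.8 K
ΔL = αL₀ΔT = (1.4×10⁻⁵)(34.8)(29.8) = 1.45×10⁻² m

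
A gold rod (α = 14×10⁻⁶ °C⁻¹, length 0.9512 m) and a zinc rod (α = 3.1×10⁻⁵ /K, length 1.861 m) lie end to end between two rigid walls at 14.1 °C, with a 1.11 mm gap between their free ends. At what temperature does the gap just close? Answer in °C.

Gap closes when ΔL₁ + ΔL₂ = 1.11 mm = 1.11×10⁻³ m
(α₁L₁ + α₂L₂)ΔT = g
α₁L₁ + α₂L₂ = 14×10⁻⁶×0.9512 + 3.1×10⁻⁵×1.861 = 7.10078×10⁻⁵ m/K
ΔT = 1.11×10⁻³ / 7.10078×10⁻⁵ = 15.632 K
T = 14.1 + 15.632 = 29.732 °C

T = 29.7 °C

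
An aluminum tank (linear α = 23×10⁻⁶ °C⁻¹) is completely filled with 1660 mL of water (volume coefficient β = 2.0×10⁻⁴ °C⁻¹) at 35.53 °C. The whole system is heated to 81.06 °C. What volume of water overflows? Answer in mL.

9.90 mL

The tank also expands: β_container ≈ 3α = 6.9×10⁻⁵ /K
Net overflow = V₀(β_liq − 3α_cont)ΔT
β − 3α = 2.00×10⁻⁴ − 6.9×10⁻⁵ = 1.31×10⁻⁴ /K; ΔT = 45.53 K
ΔV = 1660 × 1.31×10⁻⁴ × 45.53 = 9.90 mL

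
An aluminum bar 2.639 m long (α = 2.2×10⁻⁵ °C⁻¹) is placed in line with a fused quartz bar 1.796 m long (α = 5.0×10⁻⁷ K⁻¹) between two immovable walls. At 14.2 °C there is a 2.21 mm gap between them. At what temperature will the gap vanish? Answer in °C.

T = 51.7 °C

α₁L₁ = 5.8058×10⁻⁵ m/K, α₂L₂ = 8.980×10⁻⁷ m/K → total 5.8956×10⁻⁵ m/K
ΔT = g/(α₁L₁+α₂L₂) = 2.21×10⁻³ / 5.8956×10⁻⁵ = 37.486 K
T = 14.2 + 37.486 = 51.686 °C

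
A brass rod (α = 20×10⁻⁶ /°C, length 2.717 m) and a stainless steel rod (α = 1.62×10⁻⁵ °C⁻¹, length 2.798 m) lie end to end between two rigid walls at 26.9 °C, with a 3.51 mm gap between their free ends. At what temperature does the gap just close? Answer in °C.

α₁L₁ = 5.434×10⁻⁵ m/K, α₂L₂ = 4.53276×10⁻⁵ m/K → total 9.96676×10⁻⁵ m/K
ΔT = g/(α₁L₁+α₂L₂) = 3.51×10⁻³ / 9.96676×10⁻⁵ = 35.217 K
T = 26.9 + 35.217 = 62.117 °C

T = 62.1 °C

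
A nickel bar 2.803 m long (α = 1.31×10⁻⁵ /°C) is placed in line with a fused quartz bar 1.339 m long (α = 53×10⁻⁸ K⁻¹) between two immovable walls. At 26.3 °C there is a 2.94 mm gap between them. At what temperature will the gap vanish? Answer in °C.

α₁L₁ = 3.67193×10⁻⁵ m/K, α₂L₂ = 7.0967×10⁻⁷ m/K → total 3.742897×10⁻⁵ m/K
ΔT = g/(α₁L₁+α₂L₂) = 2.94×10⁻³ / 3.742897×10⁻⁵ = 78.55 K
T = 26.3 + 78.55 = 104.85 °C

T = 105 °C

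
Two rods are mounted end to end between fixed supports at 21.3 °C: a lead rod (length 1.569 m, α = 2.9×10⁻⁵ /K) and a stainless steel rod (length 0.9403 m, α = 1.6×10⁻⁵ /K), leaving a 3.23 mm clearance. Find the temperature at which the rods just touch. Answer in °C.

α₁L₁ = 4.5501×10⁻⁵ m/K, α₂L₂ = 1.50448×10⁻⁵ m/K → total 6.05458×10⁻⁵ m/K
ΔT = g/(α₁L₁+α₂L₂) = 3.23×10⁻³ / 6.05458×10⁻⁵ = 53.348 K
T = 21.3 + 53.348 = 74.648 °C

T = 74.6 °C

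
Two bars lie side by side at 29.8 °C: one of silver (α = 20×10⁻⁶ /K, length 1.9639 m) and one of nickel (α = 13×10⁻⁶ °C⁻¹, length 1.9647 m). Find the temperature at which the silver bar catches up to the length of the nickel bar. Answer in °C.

Equal length when α₁L₁ΔT − α₂L₂ΔT = L₂ − L₁ = 8.00×10⁻⁴ m
α₁L₁ = 3.9278×10⁻⁵, α₂L₂ = 2.55411×10⁻⁵ → Δ(αL) = 1.37369×10⁻⁵ m/K
ΔT = 8.00×10⁻⁴ / 1.37369×10⁻⁵ = 58.2373 K, so T = 29.8 + 58.2373 = 88.0373 °C

T = 88.04 °C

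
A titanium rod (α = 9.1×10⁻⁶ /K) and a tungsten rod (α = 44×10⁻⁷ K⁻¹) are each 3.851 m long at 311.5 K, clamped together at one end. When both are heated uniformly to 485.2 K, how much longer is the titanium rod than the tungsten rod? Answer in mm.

3.14 mm

ΔT = 173.7 K
titanium: ΔL = 9.1×10⁻⁶ × 3.851 m × 173.7 = 6.0872×10⁻³ m = 6.0872 mm
tungsten: ΔL = 44×10⁻⁷ × 3.851 m × 173.7 = 2.9432×10⁻³ m = 2.9432 mm
difference = 6.0872 − 2.9432 = 3.1440 mm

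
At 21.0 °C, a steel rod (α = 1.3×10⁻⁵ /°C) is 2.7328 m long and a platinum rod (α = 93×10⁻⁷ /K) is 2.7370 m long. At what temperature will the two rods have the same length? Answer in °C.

L₁(1 + α₁ΔT) = L₂(1 + α₂ΔT) ⇒ ΔT = (L₂ − L₁)/(α₁L₁ − α₂L₂)
L₂ − L₁ = 2.7370 − 2.7328 = 4.20×10⁻³ m
α₁L₁ − α₂L₂ = 1.3×10⁻⁵×2.7328 − 93×10⁻⁷×2.7370 = 1.00723×10⁻⁵ m/K
ΔT = 4.20×10⁻³ / 1.00723×10⁻⁵ = 416.985 K
T = 21.0 + 416.985 = 437.985 °C

T = 438.0 °C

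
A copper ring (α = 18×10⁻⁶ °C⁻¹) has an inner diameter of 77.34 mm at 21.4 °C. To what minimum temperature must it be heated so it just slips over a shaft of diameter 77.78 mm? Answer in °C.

T = 337 °C

Required Δd = 77.78 − 77.34 = 0.44 mm
Δd = αd₀ΔT ⇒ ΔT = Δd/(αd₀) = 0.44 / (18×10⁻⁶ × 77.34) = 316.06 K
T_min = 21.4 + 316.06 = 337.46 °C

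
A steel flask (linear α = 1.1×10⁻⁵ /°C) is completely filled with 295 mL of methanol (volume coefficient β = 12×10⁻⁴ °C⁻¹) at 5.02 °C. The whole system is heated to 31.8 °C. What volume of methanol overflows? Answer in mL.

9.22 mL

The flask also expands: β_container ≈ 3α = 3.3×10⁻⁵ /K
Net overflow = V₀(β_liq − 3α_cont)ΔT
β − 3α = 1.20×10⁻³ − 3.3×10⁻⁵ = 1.167×10⁻³ /K; ΔT = 26.78 K
ΔV = 295 × 1.167×10⁻³ × 26.78 = 9.22 mL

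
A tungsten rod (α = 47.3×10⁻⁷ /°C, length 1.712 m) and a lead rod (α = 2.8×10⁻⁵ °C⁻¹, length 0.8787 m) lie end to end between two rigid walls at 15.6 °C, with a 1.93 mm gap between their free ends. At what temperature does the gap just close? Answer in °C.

T = 74.6 °C

Gap closes when ΔL₁ + ΔL₂ = 1.93 mm = 1.93×10⁻³ m
(α₁L₁ + α₂L₂)ΔT = g
α₁L₁ + α₂L₂ = 47.3×10⁻⁷×1.712 + 2.8×10⁻⁵×0.8787 = 3.270136×10⁻⁵ m/K
ΔT = 1.93×10⁻³ / 3.270136×10⁻⁵ = 59.019 K
T = 15.6 + 59.019 = 74.619 °C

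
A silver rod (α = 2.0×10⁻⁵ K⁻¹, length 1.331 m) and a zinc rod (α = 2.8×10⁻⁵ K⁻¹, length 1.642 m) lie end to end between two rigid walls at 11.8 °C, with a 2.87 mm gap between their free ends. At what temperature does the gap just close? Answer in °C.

T = 51.3 °C

α₁L₁ = 2.662×10⁻⁵ m/K, α₂L₂ = 4.5976×10⁻⁵ m/K → total 7.2596×10⁻⁵ m/K
ΔT = g/(α₁L₁+α₂L₂) = 2.87×10⁻³ / 7.2596×10⁻⁵ = 39.534 K
T = 11.8 + 39.534 = 51.334 °C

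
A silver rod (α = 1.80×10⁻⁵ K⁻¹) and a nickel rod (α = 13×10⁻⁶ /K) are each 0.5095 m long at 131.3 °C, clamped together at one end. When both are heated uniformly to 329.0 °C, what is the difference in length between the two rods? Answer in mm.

ΔT = 197.7 K
silver: ΔL = 1.80×10⁻⁵ × 0.5095 m × 197.7 = 1.8131×10⁻³ m = 1.8131 mm
nickel: ΔL = 13×10⁻⁶ × 0.5095 m × 197.7 = 1.3095×10⁻³ m = 1.3095 mm
difference = 1.8131 − 1.3095 = 0.5036 mm

0.504 mm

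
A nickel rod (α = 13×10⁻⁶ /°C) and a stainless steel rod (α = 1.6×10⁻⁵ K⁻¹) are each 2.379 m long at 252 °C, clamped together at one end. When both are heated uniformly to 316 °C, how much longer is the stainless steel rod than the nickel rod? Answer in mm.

0.457 mm

ΔT = 64 K
nickel: ΔL = 13×10⁻⁶ × 2.379 m × 64 = 1.9793×10⁻³ m = 1.9793 mm
stainless steel: ΔL = 1.6×10⁻⁵ × 2.379 m × 64 = 2.4361×10⁻³ m = 2.4361 mm
difference = 2.4361 − 1.9793 = 0.4568 mm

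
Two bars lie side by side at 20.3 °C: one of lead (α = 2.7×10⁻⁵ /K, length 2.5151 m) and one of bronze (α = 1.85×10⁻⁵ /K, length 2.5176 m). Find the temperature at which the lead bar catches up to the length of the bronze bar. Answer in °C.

Equal length when α₁L₁ΔT − α₂L₂ΔT = L₂ − L₁ = 2.50×10⁻³ m
α₁L₁ = 6.79077×10⁻⁵, α₂L₂ = 4.65756×10⁻⁵ → Δ(αL) = 2.13321×10⁻⁵ m/K
ΔT = 2.50×10⁻³ / 2.13321×10⁻⁵ = 117.194 K, so T = 20.3 + 117.194 = 137.494 °C

T = 137.5 °C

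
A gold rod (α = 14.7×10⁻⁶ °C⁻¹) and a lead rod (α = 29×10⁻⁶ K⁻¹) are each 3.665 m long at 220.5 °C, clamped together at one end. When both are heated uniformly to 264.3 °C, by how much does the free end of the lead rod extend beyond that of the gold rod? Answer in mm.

ΔT = 43.8 K
gold: ΔL = 14.7×10⁻⁶ × 3.665 m × 43.8 = 2.3597×10⁻³ m = 2.3597 mm
lead: ΔL = 29×10⁻⁶ × 3.665 m × 43.8 = 4.6553×10⁻³ m = 4.6553 mm
difference = 4.6553 − 2.3597 = 2.2956 mm

2.30 mm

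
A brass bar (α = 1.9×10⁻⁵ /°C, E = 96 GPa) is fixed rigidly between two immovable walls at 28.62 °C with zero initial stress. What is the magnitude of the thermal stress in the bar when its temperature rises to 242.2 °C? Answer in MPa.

Fully constrained: the free strain ε = αΔT is blocked, so σ = Eε = EαΔT.
|ΔT| = 213.58 K
σ = 96.0×10⁹ × 1.9×10⁻⁵ × 213.58 = 3.90×10⁸ Pa

σ = 390 MPa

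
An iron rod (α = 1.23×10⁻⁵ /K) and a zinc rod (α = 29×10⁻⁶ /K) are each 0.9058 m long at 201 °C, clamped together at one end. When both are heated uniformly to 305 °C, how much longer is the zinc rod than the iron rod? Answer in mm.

1.57 mm

ΔT = 104 K
iron: ΔL = 1.23×10⁻⁵ × 0.9058 m × 104 = 1.1587×10⁻³ m = 1.1587 mm
zinc: ΔL = 29×10⁻⁶ × 0.9058 m × 104 = 2.7319×10⁻³ m = 2.7319 mm
difference = 2.7319 − 1.1587 = 1.5732 mm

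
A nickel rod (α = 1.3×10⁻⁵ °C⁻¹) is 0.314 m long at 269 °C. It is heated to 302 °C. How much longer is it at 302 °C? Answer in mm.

ΔL = 0.135 mm

|ΔT| = |302 − 269| = 33 K
ΔL = αL₀ΔT = (1.3×10⁻⁵)(0.314)(33) = 1.35×10⁻⁴ m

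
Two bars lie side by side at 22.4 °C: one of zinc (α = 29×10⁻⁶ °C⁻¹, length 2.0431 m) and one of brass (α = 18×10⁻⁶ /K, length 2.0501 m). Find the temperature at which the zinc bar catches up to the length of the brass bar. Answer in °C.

T = 335.6 °C

L₁(1 + α₁ΔT) = L₂(1 + α₂ΔT) ⇒ ΔT = (L₂ − L₁)/(α₁L₁ − α₂L₂)
L₂ − L₁ = 2.0501 − 2.0431 = 7.00×10⁻³ m
α₁L₁ − α₂L₂ = 29×10⁻⁶×2.0431 − 18×10⁻⁶×2.0501 = 2.23481×10⁻⁵ m/K
ΔT = 7.00×10⁻³ / 2.23481×10⁻⁵ = 313.226 K
T = 22.4 + 313.226 = 335.626 °C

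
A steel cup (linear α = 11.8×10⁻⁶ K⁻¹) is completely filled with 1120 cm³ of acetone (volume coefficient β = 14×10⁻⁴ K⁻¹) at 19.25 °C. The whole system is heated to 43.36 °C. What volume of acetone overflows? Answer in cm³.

The cup also expands: β_container ≈ 3α = 3.54×10⁻⁵ /K
Net overflow = V₀(β_liq − 3α_cont)ΔT
β − 3α = 1.40×10⁻³ − 3.54×10⁻⁵ = 1.3646×10⁻³ /K; ΔT = 24.11 K
ΔV = 1120 × 1.3646×10⁻³ × 24.11 = 36.8 cm³

36.8 cm³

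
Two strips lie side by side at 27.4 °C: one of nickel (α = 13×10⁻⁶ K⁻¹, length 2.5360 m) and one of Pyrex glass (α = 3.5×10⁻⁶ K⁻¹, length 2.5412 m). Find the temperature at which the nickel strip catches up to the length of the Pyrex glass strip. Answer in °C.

L₁(1 + α₁ΔT) = L₂(1 + α₂ΔT) ⇒ ΔT = (L₂ − L₁)/(α₁L₁ − α₂L₂)
L₂ − L₁ = 2.5412 − 2.5360 = 5.20×10⁻³ m
α₁L₁ − α₂L₂ = 13×10⁻⁶×2.5360 − 3.5×10⁻⁶×2.5412 = 2.40738×10⁻⁵ m/K
ΔT = 5.20×10⁻³ / 2.40738×10⁻⁵ = 216.002 K
T = 27.4 + 216.002 = 243.402 °C

T = 243.4 °C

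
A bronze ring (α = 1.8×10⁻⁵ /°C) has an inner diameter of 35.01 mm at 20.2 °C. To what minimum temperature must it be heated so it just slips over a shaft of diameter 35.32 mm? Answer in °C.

T = 512 °C

Required Δd = 35.32 − 35.01 = 0.31 mm
Δd = αd₀ΔT ⇒ ΔT = Δd/(αd₀) = 0.31 / (1.8×10⁻⁵ × 35.01) = 491.92 K
T_min = 20.2 + 491.92 = 512.12 °C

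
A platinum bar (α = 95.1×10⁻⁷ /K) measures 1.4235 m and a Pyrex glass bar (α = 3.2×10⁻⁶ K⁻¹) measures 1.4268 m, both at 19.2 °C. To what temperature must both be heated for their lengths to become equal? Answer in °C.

Equal length when α₁L₁ΔT − α₂L₂ΔT = L₂ − L₁ = 3.30×10⁻³ m
α₁L₁ = 1.3537485×10⁻⁵, α₂L₂ = 4.56576×10⁻⁶ → Δ(αL) = 8.971725×10⁻⁶ m/K
ΔT = 3.30×10⁻³ / 8.971725×10⁻⁶ = 367.822 K, so T = 19.2 + 367.822 = 387.022 °C

T = 387.0 °C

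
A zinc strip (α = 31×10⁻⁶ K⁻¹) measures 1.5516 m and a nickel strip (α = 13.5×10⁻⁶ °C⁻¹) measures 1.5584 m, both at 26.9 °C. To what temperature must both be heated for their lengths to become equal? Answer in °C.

T = 278.2 °C

Equal length when α₁L₁ΔT − α₂L₂ΔT = L₂ − L₁ = 6.80×10⁻³ m
α₁L₁ = 4.80996×10⁻⁵, α₂L₂ = 2.10384×10⁻⁵ → Δ(αL) = 2.70612×10⁻⁵ m/K
ΔT = 6.80×10⁻³ / 2.70612×10⁻⁵ = 251.282 K, so T = 26.9 + 251.282 = 278.182 °C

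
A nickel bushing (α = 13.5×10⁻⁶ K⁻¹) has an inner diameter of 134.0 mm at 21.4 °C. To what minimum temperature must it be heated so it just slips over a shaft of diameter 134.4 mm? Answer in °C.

Required Δd = 134.4 − 134.0 = 0.4 mm
Δd = αd₀ΔT ⇒ ΔT = Δd/(αd₀) = 0.4 / (13.5×10⁻⁶ × 134.0) = 221.12 K
T_min = 21.4 + 221.12 = 242.52 °C

T = 243 °C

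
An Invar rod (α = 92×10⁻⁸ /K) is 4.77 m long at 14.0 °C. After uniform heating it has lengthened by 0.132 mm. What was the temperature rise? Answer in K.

ΔT = 30.1 K

ΔL = αL₀ΔT ⇒ ΔT = ΔL / (αL₀)
ΔT = 0.132×10⁻³ m / (92×10⁻⁸ × 4.77 m) = 30.079 K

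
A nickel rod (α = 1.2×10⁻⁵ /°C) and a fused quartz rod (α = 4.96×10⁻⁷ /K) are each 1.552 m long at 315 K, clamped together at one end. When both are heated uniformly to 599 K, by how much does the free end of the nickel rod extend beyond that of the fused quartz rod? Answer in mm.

ΔT = 284 K
nickel: ΔL = 1.2×10⁻⁵ × 1.552 m × 284 = 5.2892×10⁻³ m = 5.2892 mm
fused quartz: ΔL = 4.96×10⁻⁷ × 1.552 m × 284 = 2.1862×10⁻⁴ m = 0.21862 mm
difference = 5.2892 − 0.21862 = 5.07058 mm

5.07 mm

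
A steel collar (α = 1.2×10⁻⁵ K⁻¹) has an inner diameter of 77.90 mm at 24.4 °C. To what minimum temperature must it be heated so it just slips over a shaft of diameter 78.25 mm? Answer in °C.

T = 399 °C

Required Δd = 78.25 − 77.90 = 0.35 mm
Δd = αd₀ΔT ⇒ ΔT = Δd/(αd₀) = 0.35 / (1.2×10⁻⁵ × 77.90) = 374.41 K
T_min = 24.4 + 374.41 = 398.81 °C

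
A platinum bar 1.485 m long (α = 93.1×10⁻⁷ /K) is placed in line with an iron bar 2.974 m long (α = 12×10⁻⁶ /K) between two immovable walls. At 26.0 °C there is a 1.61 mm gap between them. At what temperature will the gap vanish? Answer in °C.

T = 58.5 °C

α₁L₁ = 1.382535×10⁻⁵ m/K, α₂L₂ = 3.5688×10⁻⁵ m/K → total 4.951335×10⁻⁵ m/K
ΔT = g/(α₁L₁+α₂L₂) = 1.61×10⁻³ / 4.951335×10⁻⁵ = 32.516 K
T = 26.0 + 32.516 = 58.516 °C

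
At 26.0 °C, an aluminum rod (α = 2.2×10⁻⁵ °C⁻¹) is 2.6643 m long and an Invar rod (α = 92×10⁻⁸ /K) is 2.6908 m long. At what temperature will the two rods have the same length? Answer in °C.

T = 498.0 °C

L₁(1 + α₁ΔT) = L₂(1 + α₂ΔT) ⇒ ΔT = (L₂ − L₁)/(α₁L₁ − α₂L₂)
L₂ − L₁ = 2.6908 − 2.6643 = 2.65×10⁻² m
α₁L₁ − α₂L₂ = 2.2×10⁻⁵×2.6643 − 92×10⁻⁸×2.6908 = 5.6139064×10⁻⁵ m/K
ΔT = 2.65×10⁻² / 5.6139064×10⁻⁵ = 472.042 K
T = 26.0 + 472.042 = 498.042 °C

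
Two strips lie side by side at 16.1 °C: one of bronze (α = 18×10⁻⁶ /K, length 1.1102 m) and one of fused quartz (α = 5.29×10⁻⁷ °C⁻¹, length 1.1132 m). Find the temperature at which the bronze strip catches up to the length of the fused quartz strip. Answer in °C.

T = 170.8 °C

Equal length when α₁L₁ΔT − α₂L₂ΔT = L₂ − L₁ = 3.00×10⁻³ m
α₁L₁ = 1.99836×10⁻⁵, α₂L₂ = 5.888828×10⁻⁷ → Δ(αL) = 1.93947172×10⁻⁵ m/K
ΔT = 3.00×10⁻³ / 1.93947172×10⁻⁵ = 154.681 K, so T = 16.1 + 154.681 = 170.781 °C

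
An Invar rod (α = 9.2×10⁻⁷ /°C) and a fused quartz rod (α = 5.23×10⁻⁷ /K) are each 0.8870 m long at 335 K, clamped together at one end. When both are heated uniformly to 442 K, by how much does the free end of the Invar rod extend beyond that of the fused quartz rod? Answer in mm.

ΔT = 107 K
Invar: ΔL = 9.2×10⁻⁷ × 0.8870 m × 107 = 8.7316×10⁻⁵ m = 0.087316 mm
fused quartz: ΔL = 5.23×10⁻⁷ × 0.8870 m × 107 = 4.9637×10⁻⁵ m = 0.049637 mm
difference = 0.087316 − 0.049637 = 0.037679 mm

0.0377 mm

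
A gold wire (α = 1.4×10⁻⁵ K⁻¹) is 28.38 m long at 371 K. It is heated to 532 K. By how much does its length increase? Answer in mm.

ΔL = 64.0 mm

|ΔT| = |532 − 371| = 161 K
ΔL = αL₀ΔT = (1.4×10⁻⁵)(28.38)(161) = 6.40×10⁻² m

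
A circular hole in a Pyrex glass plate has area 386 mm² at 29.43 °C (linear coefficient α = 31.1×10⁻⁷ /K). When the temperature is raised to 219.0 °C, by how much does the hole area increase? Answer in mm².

Area coefficient ≈ 2α; |ΔT| = 189.57 K
ΔA = 2αA₀ΔT = 2(31.1×10⁻⁷)(386)(189.57) = 0.455 mm²

ΔA = 0.455 mm²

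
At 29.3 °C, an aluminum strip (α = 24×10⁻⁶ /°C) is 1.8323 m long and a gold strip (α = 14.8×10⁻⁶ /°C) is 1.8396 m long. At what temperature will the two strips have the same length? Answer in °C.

L₁(1 + α₁ΔT) = L₂(1 + α₂ΔT) ⇒ ΔT = (L₂ − L₁)/(α₁L₁ − α₂L₂)
L₂ − L₁ = 1.8396 − 1.8323 = 7.30×10⁻³ m
α₁L₁ − α₂L₂ = 24×10⁻⁶×1.8323 − 14.8×10⁻⁶×1.8396 = 1.674912×10⁻⁵ m/K
ΔT = 7.30×10⁻³ / 1.674912×10⁻⁵ = 435.844 K
T = 29.3 + 435.844 = 465.144 °C

T = 465.1 °C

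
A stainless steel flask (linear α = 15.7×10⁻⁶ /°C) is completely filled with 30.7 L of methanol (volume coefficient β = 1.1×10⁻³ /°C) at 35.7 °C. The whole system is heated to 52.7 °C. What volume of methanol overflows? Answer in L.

0.550 L

The flask also expands: β_container ≈ 3α = 4.71×10⁻⁵ /K
Net overflow = V₀(β_liq − 3α_cont)ΔT
β − 3α = 1.10×10⁻³ − 4.71×10⁻⁵ = 1.0529×10⁻³ /K; ΔT = 17.0 K
ΔV = 30.7 × 1.0529×10⁻³ × 17.0 = 0.550 L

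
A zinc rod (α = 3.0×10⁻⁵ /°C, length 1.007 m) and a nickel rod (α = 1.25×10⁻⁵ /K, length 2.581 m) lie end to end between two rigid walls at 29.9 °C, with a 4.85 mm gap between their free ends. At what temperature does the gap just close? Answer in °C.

α₁L₁ = 3.021×10⁻⁵ m/K, α₂L₂ = 3.22625×10⁻⁵ m/K → total 6.24725×10⁻⁵ m/K
ΔT = g/(α₁L₁+α₂L₂) = 4.85×10⁻³ / 6.24725×10⁻⁵ = 77.63 K
T = 29.9 + 77.63 = 107.53 °C

T = 108 °C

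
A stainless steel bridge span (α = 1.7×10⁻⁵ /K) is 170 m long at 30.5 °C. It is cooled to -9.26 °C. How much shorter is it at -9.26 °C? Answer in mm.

ΔL = 115 mm

|ΔT| = |-9.26 − 30.5| = 39.76 K
ΔL = αL₀ΔT = (1.7×10⁻⁵)(170)(39.76) = 1.15×10⁻¹ m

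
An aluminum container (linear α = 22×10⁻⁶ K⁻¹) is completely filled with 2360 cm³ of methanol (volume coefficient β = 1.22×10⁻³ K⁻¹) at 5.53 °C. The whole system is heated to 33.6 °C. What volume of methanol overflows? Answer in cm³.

The container also expands: β_container ≈ 3α = 6.6×10⁻⁵ /K
Net overflow = V₀(β_liq − 3α_cont)ΔT
β − 3α = 1.22×10⁻³ − 6.6×10⁻⁵ = 1.154×10⁻³ /K; ΔT = 28.07 K
ΔV = 2360 × 1.154×10⁻³ × 28.07 = 76.4 cm³

76.4 cm³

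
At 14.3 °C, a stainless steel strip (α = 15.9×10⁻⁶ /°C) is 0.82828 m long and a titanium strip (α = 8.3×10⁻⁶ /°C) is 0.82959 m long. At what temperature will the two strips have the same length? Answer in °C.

T = 222.8 °C

L₁(1 + α₁ΔT) = L₂(1 + α₂ΔT) ⇒ ΔT = (L₂ − L₁)/(α₁L₁ − α₂L₂)
L₂ − L₁ = 0.82959 − 0.82828 = 1.31×10⁻³ m
α₁L₁ − α₂L₂ = 15.9×10⁻⁶×0.82828 − 8.3×10⁻⁶×0.82959 = 6.284055×10⁻⁶ m/K
ΔT = 1.31×10⁻³ / 6.284055×10⁻⁶ = 208.464 K
T = 14.3 + 208.464 = 222.764 °C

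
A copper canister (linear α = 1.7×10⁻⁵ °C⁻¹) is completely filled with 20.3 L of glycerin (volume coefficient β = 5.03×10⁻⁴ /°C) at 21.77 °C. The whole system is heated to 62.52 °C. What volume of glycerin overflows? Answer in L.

The canister also expands: β_container ≈ 3α = 5.1×10⁻⁵ /K
Net overflow = V₀(β_liq − 3α_cont)ΔT
β − 3α = 5.03×10⁻⁴ − 5.1×10⁻⁵ = 4.52×10⁻⁴ /K; ΔT = 40.75 K
ΔV = 20.3 × 4.52×10⁻⁴ × 40.75 = 0.374 L

0.374 L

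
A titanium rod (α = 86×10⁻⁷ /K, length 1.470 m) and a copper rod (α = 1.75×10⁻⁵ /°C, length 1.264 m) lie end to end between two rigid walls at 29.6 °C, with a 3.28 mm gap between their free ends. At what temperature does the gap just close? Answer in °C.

T = 124 °C

Gap closes when ΔL₁ + ΔL₂ = 3.28 mm = 3.28×10⁻³ m
(α₁L₁ + α₂L₂)ΔT = g
α₁L₁ + α₂L₂ = 86×10⁻⁷×1.470 + 1.75×10⁻⁵×1.264 = 3.4762×10⁻⁵ m/K
ΔT = 3.28×10⁻³ / 3.4762×10⁻⁵ = 94.36 K
T = 29.6 + 94.36 = 123.96 °C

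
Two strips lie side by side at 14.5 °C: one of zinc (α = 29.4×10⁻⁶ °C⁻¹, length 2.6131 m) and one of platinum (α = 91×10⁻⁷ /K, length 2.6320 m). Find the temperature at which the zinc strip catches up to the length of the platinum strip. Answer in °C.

T = 372.0 °C

Equal length when α₁L₁ΔT − α₂L₂ΔT = L₂ − L₁ = 1.89×10⁻² m
α₁L₁ = 7.682514×10⁻⁵, α₂L₂ = 2.39512×10⁻⁵ → Δ(αL) = 5.287394×10⁻⁵ m/K
ΔT = 1.89×10⁻² / 5.287394×10⁻⁵ = 357.454 K, so T = 14.5 + 357.454 = 371.954 °C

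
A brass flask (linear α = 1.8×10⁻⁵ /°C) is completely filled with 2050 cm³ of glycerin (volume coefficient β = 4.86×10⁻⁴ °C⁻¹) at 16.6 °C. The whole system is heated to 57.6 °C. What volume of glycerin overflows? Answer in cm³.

36.3 cm³

The flask also expands: β_container ≈ 3α = 5.4×10⁻⁵ /K
Net overflow = V₀(β_liq − 3α_cont)ΔT
β − 3α = 4.86×10⁻⁴ − 5.4×10⁻⁵ = 4.32×10⁻⁴ /K; ΔT = 41.0 K
ΔV = 2050 × 4.32×10⁻⁴ × 41.0 = 36.3 cm³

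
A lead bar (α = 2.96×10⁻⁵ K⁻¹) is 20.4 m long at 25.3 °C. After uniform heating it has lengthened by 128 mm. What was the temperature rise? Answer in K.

ΔT = 212 K

ΔL = αL₀ΔT ⇒ ΔT = ΔL / (αL₀)
ΔT = 128×10⁻³ m / (2.96×10⁻⁵ × 20.4 m) = 211.98 K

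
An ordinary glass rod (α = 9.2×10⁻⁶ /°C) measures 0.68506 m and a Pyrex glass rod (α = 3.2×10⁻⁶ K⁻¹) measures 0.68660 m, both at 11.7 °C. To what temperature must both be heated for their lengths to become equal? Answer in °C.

T = 386.8 °C

Equal length when α₁L₁ΔT − α₂L₂ΔT = L₂ − L₁ = 1.54×10⁻³ m
α₁L₁ = 6.302552×10⁻⁶, α₂L₂ = 2.19712×10⁻⁶ → Δ(αL) = 4.105432×10⁻⁶ m/K
ΔT = 1.54×10⁻³ / 4.105432×10⁻⁶ = 375.113 K, so T = 11.7 + 375.113 = 386.813 °C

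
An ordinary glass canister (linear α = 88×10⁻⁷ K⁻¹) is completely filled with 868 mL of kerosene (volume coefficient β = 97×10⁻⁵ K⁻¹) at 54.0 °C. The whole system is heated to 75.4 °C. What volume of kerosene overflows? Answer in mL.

The canister also expands: β_container ≈ 3α = 2.64×10⁻⁵ /K
Net overflow = V₀(β_liq − 3α_cont)ΔT
β − 3α = 9.70×10⁻⁴ − 2.64×10⁻⁵ = 9.436×10⁻⁴ /K; ΔT = 21.4 K
ΔV = 868 × 9.436×10⁻⁴ × 21.4 = 17.5 mL

17.5 mL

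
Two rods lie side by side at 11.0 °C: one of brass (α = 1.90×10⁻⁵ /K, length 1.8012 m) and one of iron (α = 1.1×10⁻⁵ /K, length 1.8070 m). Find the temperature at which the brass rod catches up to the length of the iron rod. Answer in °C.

T = 415.3 °C

L₁(1 + α₁ΔT) = L₂(1 + α₂ΔT) ⇒ ΔT = (L₂ − L₁)/(α₁L₁ − α₂L₂)
L₂ − L₁ = 1.8070 − 1.8012 = 5.80×10⁻³ m
α₁L₁ − α₂L₂ = 1.90×10⁻⁵×1.8012 − 1.1×10⁻⁵×1.8070 = 1.43458×10⁻⁵ m/K
ΔT = 5.80×10⁻³ / 1.43458×10⁻⁵ = 404.300 K
T = 11.0 + 404.300 = 415.300 °C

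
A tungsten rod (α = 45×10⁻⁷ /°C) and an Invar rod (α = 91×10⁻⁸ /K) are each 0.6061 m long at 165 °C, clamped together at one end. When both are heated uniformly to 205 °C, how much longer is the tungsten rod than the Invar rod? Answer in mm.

ΔT = 40 K
tungsten: ΔL = 45×10⁻⁷ × 0.6061 m × 40 = 1.0910×10⁻⁴ m = 0.10910 mm
Invar: ΔL = 91×10⁻⁸ × 0.6061 m × 40 = 2.2062×10⁻⁵ m = 0.022062 mm
difference = 0.10910 − 0.022062 = 0.087038 mm

0.0870 mm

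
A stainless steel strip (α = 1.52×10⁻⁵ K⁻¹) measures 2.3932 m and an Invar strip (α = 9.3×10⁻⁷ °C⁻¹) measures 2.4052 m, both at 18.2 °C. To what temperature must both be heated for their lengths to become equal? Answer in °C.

T = 369.7 °C

L₁(1 + α₁ΔT) = L₂(1 + α₂ΔT) ⇒ ΔT = (L₂ − L₁)/(α₁L₁ − α₂L₂)
L₂ − L₁ = 2.4052 − 2.3932 = 1.20×10⁻² m
α₁L₁ − α₂L₂ = 1.52×10⁻⁵×2.3932 − 9.3×10⁻⁷×2.4052 = 3.4139804×10⁻⁵ m/K
ΔT = 1.20×10⁻² / 3.4139804×10⁻⁵ = 351.496 K
T = 18.2 + 351.496 = 369.696 °C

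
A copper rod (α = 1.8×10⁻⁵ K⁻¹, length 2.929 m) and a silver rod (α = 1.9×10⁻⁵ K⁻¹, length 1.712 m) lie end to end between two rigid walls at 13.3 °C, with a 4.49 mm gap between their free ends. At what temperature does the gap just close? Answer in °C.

Gap closes when ΔL₁ + ΔL₂ = 4.49 mm = 4.49×10⁻³ m
(α₁L₁ + α₂L₂)ΔT = g
α₁L₁ + α₂L₂ = 1.8×10⁻⁵×2.929 + 1.9×10⁻⁵×1.712 = 8.525×10⁻⁵ m/K
ΔT = 4.49×10⁻³ / 8.525×10⁻⁵ = 52.669 K
T = 13.3 + 52.669 = 65.969 °C

T = 66.0 °C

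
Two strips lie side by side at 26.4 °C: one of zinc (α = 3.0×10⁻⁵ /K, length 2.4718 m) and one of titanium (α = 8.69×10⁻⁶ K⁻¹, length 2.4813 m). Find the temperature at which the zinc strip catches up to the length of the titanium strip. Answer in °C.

L₁(1 + α₁ΔT) = L₂(1 + α₂ΔT) ⇒ ΔT = (L₂ − L₁)/(α₁L₁ − α₂L₂)
L₂ − L₁ = 2.4813 − 2.4718 = 9.50×10⁻³ m
α₁L₁ − α₂L₂ = 3.0×10⁻⁵×2.4718 − 8.69×10⁻⁶×2.4813 = 5.2591503×10⁻⁵ m/K
ΔT = 9.50×10⁻³ / 5.2591503×10⁻⁵ = 180.638 K
T = 26.4 + 180.638 = 207.038 °C

T = 207.0 °C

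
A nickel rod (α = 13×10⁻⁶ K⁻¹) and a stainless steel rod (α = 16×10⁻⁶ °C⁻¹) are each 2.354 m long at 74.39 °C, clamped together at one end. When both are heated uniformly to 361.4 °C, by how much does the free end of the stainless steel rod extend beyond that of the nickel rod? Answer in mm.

ΔT = 287.01 K
nickel: ΔL = 13×10⁻⁶ × 2.354 m × 287.01 = 8.7831×10⁻³ m = 8.7831 mm
stainless steel: ΔL = 16×10⁻⁶ × 2.354 m × 287.01 = 1.0810×10⁻² m = 10.810 mm
difference = 10.810 − 8.7831 = 2.0269 mm

2.03 mm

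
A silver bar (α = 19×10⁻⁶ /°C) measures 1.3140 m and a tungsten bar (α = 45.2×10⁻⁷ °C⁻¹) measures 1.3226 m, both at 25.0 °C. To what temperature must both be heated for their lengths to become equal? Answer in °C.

T = 477.9 °C

Equal length when α₁L₁ΔT − α₂L₂ΔT = L₂ − L₁ = 8.60×10⁻³ m
α₁L₁ = 2.4966×10⁻⁵, α₂L₂ = 5.978152×10⁻⁶ → Δ(αL) = 1.8987848×10⁻⁵ m/K
ΔT = 8.60×10⁻³ / 1.8987848×10⁻⁵ = 452.921 K, so T = 25.0 + 452.921 = 477.921 °C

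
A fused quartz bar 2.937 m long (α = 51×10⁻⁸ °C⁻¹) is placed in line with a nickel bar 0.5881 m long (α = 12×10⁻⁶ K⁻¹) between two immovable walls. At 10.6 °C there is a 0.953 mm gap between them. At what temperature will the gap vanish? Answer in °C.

T = 122 °C

α₁L₁ = 1.49787×10⁻⁶ m/K, α₂L₂ = 7.0572×10⁻⁶ m/K → total 8.55507×10⁻⁶ m/K
ΔT = g/(α₁L₁+α₂L₂) = 9.53×10⁻⁴ / 8.55507×10⁻⁶ = 111.40 K
T = 10.6 + 111.40 = 122.00 °C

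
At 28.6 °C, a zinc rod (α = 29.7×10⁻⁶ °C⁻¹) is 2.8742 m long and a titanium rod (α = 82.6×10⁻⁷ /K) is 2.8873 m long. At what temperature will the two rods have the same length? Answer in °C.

L₁(1 + α₁ΔT) = L₂(1 + α₂ΔT) ⇒ ΔT = (L₂ − L₁)/(α₁L₁ − α₂L₂)
L₂ − L₁ = 2.8873 − 2.8742 = 1.31×10⁻² m
α₁L₁ − α₂L₂ = 29.7×10⁻⁶×2.8742 − 82.6×10⁻⁷×2.8873 = 6.1514642×10⁻⁵ m/K
ΔT = 1.31×10⁻² / 6.1514642×10⁻⁵ = 212.957 K
T = 28.6 + 212.957 = 241.557 °C

T = 241.6 °C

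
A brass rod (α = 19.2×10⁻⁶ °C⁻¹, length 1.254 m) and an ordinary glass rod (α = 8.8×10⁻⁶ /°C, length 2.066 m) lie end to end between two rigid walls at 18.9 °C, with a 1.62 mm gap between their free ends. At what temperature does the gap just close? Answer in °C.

T = 57.2 °C

α₁L₁ = 2.40768×10⁻⁵ m/K, α₂L₂ = 1.81808×10⁻⁵ m/K → total 4.22576×10⁻⁵ m/K
ΔT = g/(α₁L₁+α₂L₂) = 1.62×10⁻³ / 4.22576×10⁻⁵ = 38.336 K
T = 18.9 + 38.336 = 57.236 °C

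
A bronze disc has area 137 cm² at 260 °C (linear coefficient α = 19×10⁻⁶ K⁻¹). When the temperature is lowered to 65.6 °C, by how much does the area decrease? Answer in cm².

Area coefficient ≈ 2α; |ΔT| = 194.4 K
ΔA = 2αA₀ΔT = 2(19×10⁻⁶)(137)(194.4) = 1.01 cm²

ΔA = 1.01 cm²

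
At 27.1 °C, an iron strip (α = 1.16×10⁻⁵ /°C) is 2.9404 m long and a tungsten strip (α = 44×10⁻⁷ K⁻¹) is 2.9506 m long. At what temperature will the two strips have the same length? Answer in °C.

L₁(1 + α₁ΔT) = L₂(1 + α₂ΔT) ⇒ ΔT = (L₂ − L₁)/(α₁L₁ − α₂L₂)
L₂ − L₁ = 2.9506 − 2.9404 = 1.02×10⁻² m
α₁L₁ − α₂L₂ = 1.16×10⁻⁵×2.9404 − 44×10⁻⁷×2.9506 = 2.1126×10⁻⁵ m/K
ΔT = 1.02×10⁻² / 2.1126×10⁻⁵ = 482.817 K
T = 27.1 + 482.817 = 509.917 °C

T = 509.9 °C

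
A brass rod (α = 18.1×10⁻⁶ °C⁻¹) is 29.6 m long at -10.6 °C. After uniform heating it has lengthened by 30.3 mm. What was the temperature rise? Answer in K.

ΔL = αL₀ΔT ⇒ ΔT = ΔL / (αL₀)
ΔT = 30.3×10⁻³ m / (18.1×10⁻⁶ × 29.6 m) = 56.555 K

ΔT = 56.6 K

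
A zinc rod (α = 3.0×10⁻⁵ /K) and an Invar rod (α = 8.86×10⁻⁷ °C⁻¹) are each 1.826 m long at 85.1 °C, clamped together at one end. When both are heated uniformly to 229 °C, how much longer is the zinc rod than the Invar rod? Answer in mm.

7.65 mm

ΔT = 143.9 K
zinc: ΔL = 3.0×10⁻⁵ × 1.826 m × 143.9 = 7.8828×10⁻³ m = 7.8828 mm
Invar: ΔL = 8.86×10⁻⁷ × 1.826 m × 143.9 = 2.3281×10⁻⁴ m = 0.23281 mm
difference = 7.8828 − 0.23281 = 7.64999 mm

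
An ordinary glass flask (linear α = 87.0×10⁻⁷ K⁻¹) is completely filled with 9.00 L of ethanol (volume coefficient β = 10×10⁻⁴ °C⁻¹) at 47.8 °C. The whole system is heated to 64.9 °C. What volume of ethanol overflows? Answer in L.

The flask also expands: β_container ≈ 3α = 2.61×10⁻⁵ /K
Net overflow = V₀(β_liq − 3α_cont)ΔT
β − 3α = 1.00×10⁻³ − 2.61×10⁻⁵ = 9.739×10⁻⁴ /K; ΔT = 17.1 K
ΔV = 9.00 × 9.739×10⁻⁴ × 17.1 = 0.150 L

0.150 L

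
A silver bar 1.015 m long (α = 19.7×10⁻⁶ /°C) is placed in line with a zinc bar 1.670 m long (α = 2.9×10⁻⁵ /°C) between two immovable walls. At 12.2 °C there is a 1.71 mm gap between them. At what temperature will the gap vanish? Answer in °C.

Gap closes when ΔL₁ + ΔL₂ = 1.71 mm = 1.71×10⁻³ m
(α₁L₁ + α₂L₂)ΔT = g
α₁L₁ + α₂L₂ = 19.7×10⁻⁶×1.015 + 2.9×10⁻⁵×1.670 = 6.84255×10⁻⁵ m/K
ΔT = 1.71×10⁻³ / 6.84255×10⁻⁵ = 24.991 K
T = 12.2 + 24.991 = 37.191 °C

T = 37.2 °C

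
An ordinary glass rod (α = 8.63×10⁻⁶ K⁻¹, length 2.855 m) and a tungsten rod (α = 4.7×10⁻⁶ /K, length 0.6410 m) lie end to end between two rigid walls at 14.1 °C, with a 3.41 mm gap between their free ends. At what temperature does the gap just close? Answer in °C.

T = 137 °C

α₁L₁ = 2.463865×10⁻⁵ m/K, α₂L₂ = 3.0127×10⁻⁶ m/K → total 2.765135×10⁻⁵ m/K
ΔT = g/(α₁L₁+α₂L₂) = 3.41×10⁻³ / 2.765135×10⁻⁵ = 123.32 K
T = 14.1 + 123.32 = 137.42 °C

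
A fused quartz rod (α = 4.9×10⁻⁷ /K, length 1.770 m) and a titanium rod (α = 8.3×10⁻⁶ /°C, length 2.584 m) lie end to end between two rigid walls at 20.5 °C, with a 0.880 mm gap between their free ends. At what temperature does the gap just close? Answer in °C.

Gap closes when ΔL₁ + ΔL₂ = 0.880 mm = 8.80×10⁻⁴ m
(α₁L₁ + α₂L₂)ΔT = g
α₁L₁ + α₂L₂ = 4.9×10⁻⁷×1.770 + 8.3×10⁻⁶×2.584 = 2.23145×10⁻⁵ m/K
ΔT = 8.80×10⁻⁴ / 2.23145×10⁻⁵ = 39.436 K
T = 20.5 + 39.436 = 59.936 °C

T = 59.9 °C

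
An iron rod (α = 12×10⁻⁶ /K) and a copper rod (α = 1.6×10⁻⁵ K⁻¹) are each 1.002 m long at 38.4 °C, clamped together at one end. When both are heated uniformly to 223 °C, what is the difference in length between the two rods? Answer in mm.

0.740 mm

ΔT = 184.6 K
iron: ΔL = 12×10⁻⁶ × 1.002 m × 184.6 = 2.2196×10⁻³ m = 2.2196 mm
copper: ΔL = 1.6×10⁻⁵ × 1.002 m × 184.6 = 2.9595×10⁻³ m = 2.9595 mm
difference = 2.9595 − 2.2196 = 0.7399 mm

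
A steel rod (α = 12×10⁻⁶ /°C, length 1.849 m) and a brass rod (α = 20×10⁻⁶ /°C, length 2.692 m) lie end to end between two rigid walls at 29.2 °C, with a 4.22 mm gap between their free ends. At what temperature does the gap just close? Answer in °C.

Gap closes when ΔL₁ + ΔL₂ = 4.22 mm = 4.22×10⁻³ m
(α₁L₁ + α₂L₂)ΔT = g
α₁L₁ + α₂L₂ = 12×10⁻⁶×1.849 + 20×10⁻⁶×2.692 = 7.6028×10⁻⁵ m/K
ΔT = 4.22×10⁻³ / 7.6028×10⁻⁵ = 55.506 K
T = 29.2 + 55.506 = 84.706 °C

T = 84.7 °C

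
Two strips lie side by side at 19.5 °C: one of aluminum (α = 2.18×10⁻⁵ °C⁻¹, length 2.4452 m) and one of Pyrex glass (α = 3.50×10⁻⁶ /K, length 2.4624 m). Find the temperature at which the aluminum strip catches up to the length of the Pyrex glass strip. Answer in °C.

Equal length when α₁L₁ΔT − α₂L₂ΔT = L₂ − L₁ = 1.72×10⁻² m
α₁L₁ = 5.330536×10⁻⁵, α₂L₂ = 8.6184×10⁻⁶ → Δ(αL) = 4.468696×10⁻⁵ m/K
ΔT = 1.72×10⁻² / 4.468696×10⁻⁵ = 384.900 K, so T = 19.5 + 384.900 = 404.400 °C

T = 404.4 °C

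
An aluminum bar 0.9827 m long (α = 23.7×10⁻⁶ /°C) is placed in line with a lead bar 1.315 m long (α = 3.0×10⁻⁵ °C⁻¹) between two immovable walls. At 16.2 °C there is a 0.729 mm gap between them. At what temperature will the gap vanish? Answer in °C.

T = 27.8 °C

α₁L₁ = 2.328999×10⁻⁵ m/K, α₂L₂ = 3.945×10⁻⁵ m/K → total 6.273999×10⁻⁵ m/K
ΔT = g/(α₁L₁+α₂L₂) = 7.29×10⁻⁴ / 6.273999×10⁻⁵ = 11.619 K
T = 16.2 + 11.619 = 27.819 °C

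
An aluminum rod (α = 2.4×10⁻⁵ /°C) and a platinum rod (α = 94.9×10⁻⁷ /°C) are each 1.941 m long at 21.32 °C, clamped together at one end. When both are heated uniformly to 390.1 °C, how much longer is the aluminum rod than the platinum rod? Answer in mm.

10.4 mm

ΔT = 368.78 K
aluminum: ΔL = 2.4×10⁻⁵ × 1.941 m × 368.78 = 1.7179×10⁻² m = 17.179 mm
platinum: ΔL = 94.9×10⁻⁷ × 1.941 m × 368.78 = 6.7930×10⁻³ m = 6.7930 mm
difference = 17.179 − 6.7930 = 10.386 mm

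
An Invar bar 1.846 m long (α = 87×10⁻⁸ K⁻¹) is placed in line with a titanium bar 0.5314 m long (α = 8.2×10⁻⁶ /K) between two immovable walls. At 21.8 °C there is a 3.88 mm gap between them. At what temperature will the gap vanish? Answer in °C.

T = 672 °C

α₁L₁ = 1.60602×10⁻⁶ m/K, α₂L₂ = 4.35748×10⁻⁶ m/K → total 5.9635×10⁻⁶ m/K
ΔT = g/(α₁L₁+α₂L₂) = 3.88×10⁻³ / 5.9635×10⁻⁶ = 650.62 K
T = 21.8 + 650.62 = 672.42 °C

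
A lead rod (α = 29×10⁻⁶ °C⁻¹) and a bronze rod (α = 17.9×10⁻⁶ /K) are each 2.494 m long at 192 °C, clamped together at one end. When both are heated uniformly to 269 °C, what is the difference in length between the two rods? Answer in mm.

ΔT = 77 K
lead: ΔL = 29×10⁻⁶ × 2.494 m × 77 = 5.5691×10⁻³ m = 5.5691 mm
bronze: ΔL = 17.9×10⁻⁶ × 2.494 m × 77 = 3.4375×10⁻³ m = 3.4375 mm
difference = 5.5691 − 3.4375 = 2.1316 mm

2.13 mm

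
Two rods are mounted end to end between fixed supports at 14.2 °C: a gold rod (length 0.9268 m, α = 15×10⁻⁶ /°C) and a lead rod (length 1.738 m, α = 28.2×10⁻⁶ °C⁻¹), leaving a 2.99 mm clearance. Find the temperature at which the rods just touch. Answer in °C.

T = 61.7 °C

Gap closes when ΔL₁ + ΔL₂ = 2.99 mm = 2.99×10⁻³ m
(α₁L₁ + α₂L₂)ΔT = g
α₁L₁ + α₂L₂ = 15×10⁻⁶×0.9268 + 28.2×10⁻⁶×1.738 = 6.29136×10⁻⁵ m/K
ΔT = 2.99×10⁻³ / 6.29136×10⁻⁵ = 47.525 K
T = 14.2 + 47.525 = 61.725 °C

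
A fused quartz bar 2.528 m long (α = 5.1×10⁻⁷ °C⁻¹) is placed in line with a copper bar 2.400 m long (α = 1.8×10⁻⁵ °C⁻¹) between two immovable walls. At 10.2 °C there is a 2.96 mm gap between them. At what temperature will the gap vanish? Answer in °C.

Gap closes when ΔL₁ + ΔL₂ = 2.96 mm = 2.96×10⁻³ m
(α₁L₁ + α₂L₂)ΔT = g
α₁L₁ + α₂L₂ = 5.1×10⁻⁷×2.528 + 1.8×10⁻⁵×2.400 = 4.448928×10⁻⁵ m/K
ΔT = 2.96×10⁻³ / 4.448928×10⁻⁵ = 66.533 K
T = 10.2 + 66.533 = 76.733 °C

T = 76.7 °C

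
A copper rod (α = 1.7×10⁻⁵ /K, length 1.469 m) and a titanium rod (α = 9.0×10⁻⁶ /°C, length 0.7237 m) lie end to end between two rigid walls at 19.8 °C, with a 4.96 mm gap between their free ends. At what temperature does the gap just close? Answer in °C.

Gap closes when ΔL₁ + ΔL₂ = 4.96 mm = 4.96×10⁻³ m
(α₁L₁ + α₂L₂)ΔT = g
α₁L₁ + α₂L₂ = 1.7×10⁻⁵×1.469 + 9.0×10⁻⁶×0.7237 = 3.14863×10⁻⁵ m/K
ΔT = 4.96×10⁻³ / 3.14863×10⁻⁵ = 157.53 K
T = 19.8 + 157.53 = 177.33 °C

T = 177 °C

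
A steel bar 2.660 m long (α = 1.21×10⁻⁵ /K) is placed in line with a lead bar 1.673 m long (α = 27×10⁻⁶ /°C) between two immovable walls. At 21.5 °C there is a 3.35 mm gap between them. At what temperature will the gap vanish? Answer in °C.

T = 64.8 °C

α₁L₁ = 3.2186×10⁻⁵ m/K, α₂L₂ = 4.5171×10⁻⁵ m/K → total 7.7357×10⁻⁵ m/K
ΔT = g/(α₁L₁+α₂L₂) = 3.35×10⁻³ / 7.7357×10⁻⁵ = 43.306 K
T = 21.5 + 43.306 = 64.806 °C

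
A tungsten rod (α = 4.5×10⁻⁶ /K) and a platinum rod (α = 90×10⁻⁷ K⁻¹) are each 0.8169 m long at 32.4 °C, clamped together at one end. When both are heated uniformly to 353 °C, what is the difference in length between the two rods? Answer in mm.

1.18 mm

ΔT = 320.6 K
tungsten: ΔL = 4.5×10⁻⁶ × 0.8169 m × 320.6 = 1.1785×10⁻³ m = 1.1785 mm
platinum: ΔL = 90×10⁻⁷ × 0.8169 m × 320.6 = 2.3571×10⁻³ m = 2.3571 mm
difference = 2.3571 − 1.1785 = 1.1786 mm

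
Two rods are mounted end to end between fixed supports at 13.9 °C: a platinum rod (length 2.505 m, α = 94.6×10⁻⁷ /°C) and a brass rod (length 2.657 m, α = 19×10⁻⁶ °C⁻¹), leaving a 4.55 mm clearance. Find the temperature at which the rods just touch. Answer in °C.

T = 75.2 °C

α₁L₁ = 2.36973×10⁻⁵ m/K, α₂L₂ = 5.0483×10⁻⁵ m/K → total 7.41803×10⁻⁵ m/K
ΔT = g/(α₁L₁+α₂L₂) = 4.55×10⁻³ / 7.41803×10⁻⁵ = 61.337 K
T = 13.9 + 61.337 = 75.237 °C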